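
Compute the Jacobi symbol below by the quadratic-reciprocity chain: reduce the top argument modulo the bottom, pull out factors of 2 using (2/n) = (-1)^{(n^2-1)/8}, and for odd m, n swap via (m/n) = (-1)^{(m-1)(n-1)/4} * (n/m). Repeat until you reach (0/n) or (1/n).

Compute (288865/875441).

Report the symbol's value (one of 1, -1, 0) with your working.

-1

flip (288865/875441) -> (875441/288865): both odd, 288865 mod 4 = 1, 875441 mod 4 = 1, so the flip contributes +1; sign now +1
(875441/288865): 875441 mod 288865 = 8846, so (875441/288865) = (8846/288865)
factor out 2^1: 8846 = 2^1·4423; with 288865 mod 8 = 1, (2/288865) = +1; sign now +1; continue with (4423/288865)
flip (4423/288865) -> (288865/4423): both odd, 4423 mod 4 = 3, 288865 mod 4 = 1, so the flip contributes +1; sign now +1
(288865/4423): 288865 mod 4423 = 1370, so (288865/4423) = (1370/4423)
factor out 2^1: 1370 = 2^1·685; with 4423 mod 8 = 7, (2/4423) = +1; sign now +1; continue with (685/4423)
flip (685/4423) -> (4423/685): both odd, 685 mod 4 = 1, 4423 mod 4 = 3, so the flip contributes +1; sign now +1
(4423/685): 4423 mod 685 = 313, so (4423/685) = (313/685)
flip (313/685) -> (685/313): both odd, 313 mod 4 = 1, 685 mod 4 = 1, so the flip contributes +1; sign now +1
(685/313): 685 mod 313 = 59, so (685/313) = (59/313)
flip (59/313) -> (313/59): both odd, 59 mod 4 = 3, 313 mod 4 = 1, so the flip contributes +1; sign now +1
(313/59): 313 mod 59 = 18, so (313/59) = (18/59)
factor out 2^1: 18 = 2^1·9; with 59 mod 8 = 3, (2/59) = -1; sign now -1; continue with (9/59)
flip (9/59) -> (59/9): both odd, 9 mod 4 = 1, 59 mod 4 = 3, so the flip contributes +1; sign now -1
(59/9): 59 mod 9 = 5, so (59/9) = (5/9)
flip (5/9) -> (9/5): both odd, 5 mod 4 = 1, 9 mod 4 = 1, so the flip contributes +1; sign now -1
(9/5): 9 mod 5 = 4, so (9/5) = (4/5)
factor out 2^2: 4 = 2^2·1; with 5 mod 8 = 5, (2/5) = -1; sign now -1; continue with (1/5)
reached (1/5) = 1, so the symbol is -1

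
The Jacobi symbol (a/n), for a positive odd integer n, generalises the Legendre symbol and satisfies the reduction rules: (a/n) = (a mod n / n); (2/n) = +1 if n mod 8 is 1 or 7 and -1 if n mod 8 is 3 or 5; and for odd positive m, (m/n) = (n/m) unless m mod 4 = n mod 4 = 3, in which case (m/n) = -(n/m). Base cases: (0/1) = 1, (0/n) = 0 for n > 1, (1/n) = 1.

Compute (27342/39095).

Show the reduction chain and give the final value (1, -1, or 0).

27342 = 2^1·13671; (2/39095) = +1 since 39095 mod 8 = 7, so (27342/39095) = (+1)^1·(13671/39095); sign now +1
reciprocity: (13671/39095) = -1·(39095/13671) since 13671 mod 4 = 3, 39095 mod 4 = 3; sign now -1
(39095/13671) = (11753/13671)   [reduce mod 13671]
reciprocity: (11753/13671) = +1·(13671/11753) since 11753 mod 4 = 1, 13671 mod 4 = 3; sign now -1
(13671/11753) = (1918/11753)   [reduce mod 11753]
1918 = 2^1·959; (2/11753) = +1 since 11753 mod 8 = 1, so (1918/11753) = (+1)^1·(959/11753); sign now -1
reciprocity: (959/11753) = +1·(11753/959) since 959 mod 4 = 3, 11753 mod 4 = 1; sign now -1
(11753/959) = (245/959)   [reduce mod 959]
reciprocity: (245/959) = +1·(959/245) since 245 mod 4 = 1, 959 mod 4 = 3; sign now -1
(959/245) = (224/245)   [reduce mod 245]
224 = 2^5·7; (2/245) = -1 since 245 mod 8 = 5, so (224/245) = (-1)^5·(7/245); sign now +1
reciprocity: (7/245) = +1·(245/7) since 7 mod 4 = 3, 245 mod 4 = 1; sign now +1
(245/7) = (0/7)   [reduce mod 7]
(0/7) = 0   [gcd(a, n) > 1]; final value = 0

0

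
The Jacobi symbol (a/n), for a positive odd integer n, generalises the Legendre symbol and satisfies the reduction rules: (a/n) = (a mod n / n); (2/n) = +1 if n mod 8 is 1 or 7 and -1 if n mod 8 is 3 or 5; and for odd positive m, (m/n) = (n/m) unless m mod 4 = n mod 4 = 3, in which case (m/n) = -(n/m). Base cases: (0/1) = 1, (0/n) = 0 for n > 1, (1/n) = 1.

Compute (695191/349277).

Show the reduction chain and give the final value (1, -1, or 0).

(695191/349277): 695191 mod 349277 = 345914, so (695191/349277) = (345914/349277)
factor out 2^1: 345914 = 2^1·172957; with 349277 mod 8 = 5, (2/349277) = -1; sign now -1; continue with (172957/349277)
flip (172957/349277) -> (349277/172957): both odd, 172957 mod 4 = 1, 349277 mod 4 = 1, so the flip contributes +1; sign now -1
(349277/172957): 349277 mod 172957 = 3363, so (349277/172957) = (3363/172957)
flip (3363/172957) -> (172957/3363): both odd, 3363 mod 4 = 3, 172957 mod 4 = 1, so the flip contributes +1; sign now -1
(172957/3363): 172957 mod 3363 = 1444, so (172957/3363) = (1444/3363)
factor out 2^2: 1444 = 2^2·361; with 3363 mod 8 = 3, (2/3363) = -1; sign now -1; continue with (361/3363)
flip (361/3363) -> (3363/361): both odd, 361 mod 4 = 1, 3363 mod 4 = 3, so the flip contributes +1; sign now -1
(3363/361): 3363 mod 361 = 114, so (3363/361) = (114/361)
factor out 2^1: 114 = 2^1·57; with 361 mod 8 = 1, (2/361) = +1; sign now -1; continue with (57/361)
flip (57/361) -> (361/57): both odd, 57 mod 4 = 1, 361 mod 4 = 1, so the flip contributes +1; sign now -1
(361/57): 361 mod 57 = 19, so (361/57) = (19/57)
flip (19/57) -> (57/19): both odd, 19 mod 4 = 3, 57 mod 4 = 1, so the flip contributes +1; sign now -1
(57/19): 57 mod 19 = 0, so (57/19) = (0/19)
reached (0/19); gcd(a, n) > 1, so (0/19) = 0 and the symbol is 0

0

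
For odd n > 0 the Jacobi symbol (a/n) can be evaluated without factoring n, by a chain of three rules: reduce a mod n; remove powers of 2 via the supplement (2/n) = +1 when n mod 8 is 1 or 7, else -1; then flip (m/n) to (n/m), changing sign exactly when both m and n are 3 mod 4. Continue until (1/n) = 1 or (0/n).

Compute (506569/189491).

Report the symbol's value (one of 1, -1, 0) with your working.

(506569/189491): 506569 mod 189491 = 127587, so (506569/189491) = (127587/189491)
flip (127587/189491) -> (189491/127587): both odd, 127587 mod 4 = 3, 189491 mod 4 = 3, so the flip contributes -1; sign now -1
(189491/127587): 189491 mod 127587 = 61904, so (189491/127587) = (61904/127587)
factor out 2^4: 61904 = 2^4·3869; with 127587 mod 8 = 3, (2/127587) = -1; sign now -1; continue with (3869/127587)
flip (3869/127587) -> (127587/3869): both odd, 3869 mod 4 = 1, 127587 mod 4 = 3, so the flip contributes +1; sign now -1
(127587/3869): 127587 mod 3869 = 3779, so (127587/3869) = (3779/3869)
flip (3779/3869) -> (3869/3779): both odd, 3779 mod 4 = 3, 3869 mod 4 = 1, so the flip contributes +1; sign now -1
(3869/3779): 3869 mod 3779 = 90, so (3869/3779) = (90/3779)
factor out 2^1: 90 = 2^1·45; with 3779 mod 8 = 3, (2/3779) = -1; sign now +1; continue with (45/3779)
flip (45/3779) -> (3779/45): both odd, 45 mod 4 = 1, 3779 mod 4 = 3, so the flip contributes +1; sign now +1
(3779/45): 3779 mod 45 = 44, so (3779/45) = (44/45)
factor out 2^2: 44 = 2^2·11; with 45 mod 8 = 5, (2/45) = -1; sign now +1; continue with (11/45)
flip (11/45) -> (45/11): both odd, 11 mod 4 = 3, 45 mod 4 = 1, so the flip contributes +1; sign now +1
(45/11): 45 mod 11 = 1, so (45/11) = (1/11)
reached (1/11) = 1, so the symbol is +1

1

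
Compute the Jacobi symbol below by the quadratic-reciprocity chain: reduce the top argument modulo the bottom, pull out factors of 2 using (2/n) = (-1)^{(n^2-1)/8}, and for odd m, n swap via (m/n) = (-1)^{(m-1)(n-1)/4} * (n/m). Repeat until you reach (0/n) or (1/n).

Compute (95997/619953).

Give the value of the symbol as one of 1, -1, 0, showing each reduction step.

flip (95997/619953) -> (619953/95997): both odd, 95997 mod 4 = 1, 619953 mod 4 = 1, so the flip contributes +1; sign now +1
(619953/95997): 619953 mod 95997 = 43971, so (619953/95997) = (43971/95997)
flip (43971/95997) -> (95997/43971): both odd, 43971 mod 4 = 3, 95997 mod 4 = 1, so the flip contributes +1; sign now +1
(95997/43971): 95997 mod 43971 = 8055, so (95997/43971) = (8055/43971)
flip (8055/43971) -> (43971/8055): both odd, 8055 mod 4 = 3, 43971 mod 4 = 3, so the flip contributes -1; sign now -1
(43971/8055): 43971 mod 8055 = 3696, so (43971/8055) = (3696/8055)
factor out 2^4: 3696 = 2^4·231; with 8055 mod 8 = 7, (2/8055) = +1; sign now -1; continue with (231/8055)
flip (231/8055) -> (8055/231): both odd, 231 mod 4 = 3, 8055 mod 4 = 3, so the flip contributes -1; sign now +1
(8055/231): 8055 mod 231 = 201, so (8055/231) = (201/231)
flip (201/231) -> (231/201): both odd, 201 mod 4 = 1, 231 mod 4 = 3, so the flip contributes +1; sign now +1
(231/201): 231 mod 201 = 30, so (231/201) = (30/201)
factor out 2^1: 30 = 2^1·15; with 201 mod 8 = 1, (2/201) = +1; sign now +1; continue with (15/201)
flip (15/201) -> (201/15): both odd, 15 mod 4 = 3, 201 mod 4 = 1, so the flip contributes +1; sign now +1
(201/15): 201 mod 15 = 6, so (201/15) = (6/15)
factor out 2^1: 6 = 2^1·3; with 15 mod 8 = 7, (2/15) = +1; sign now +1; continue with (3/15)
flip (3/15) -> (15/3): both odd, 3 mod 4 = 3, 15 mod 4 = 3, so the flip contributes -1; sign now -1
(15/3): 15 mod 3 = 0, so (15/3) = (0/3)
reached (0/3); gcd(a, n) > 1, so (0/3) = 0 and the symbol is 0

0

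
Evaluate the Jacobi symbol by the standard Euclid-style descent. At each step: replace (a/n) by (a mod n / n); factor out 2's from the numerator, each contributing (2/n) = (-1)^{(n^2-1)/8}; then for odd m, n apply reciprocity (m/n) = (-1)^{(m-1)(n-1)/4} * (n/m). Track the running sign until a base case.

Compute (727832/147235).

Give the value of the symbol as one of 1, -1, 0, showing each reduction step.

-1

(727832/147235): 727832 mod 147235 = 138892, so (727832/147235) = (138892/147235)
factor out 2^2: 138892 = 2^2·34723; with 147235 mod 8 = 3, (2/147235) = -1; sign now +1; continue with (34723/147235)
flip (34723/147235) -> (147235/34723): both odd, 34723 mod 4 = 3, 147235 mod 4 = 3, so the flip contributes -1; sign now -1
(147235/34723): 147235 mod 34723 = 8343, so (147235/34723) = (8343/34723)
flip (8343/34723) -> (34723/8343): both odd, 8343 mod 4 = 3, 34723 mod 4 = 3, so the flip contributes -1; sign now +1
(34723/8343): 34723 mod 8343 = 1351, so (34723/8343) = (1351/8343)
flip (1351/8343) -> (8343/1351): both odd, 1351 mod 4 = 3, 8343 mod 4 = 3, so the flip contributes -1; sign now -1
(8343/1351): 8343 mod 1351 = 237, so (8343/1351) = (237/1351)
flip (237/1351) -> (1351/237): both odd, 237 mod 4 = 1, 1351 mod 4 = 3, so the flip contributes +1; sign now -1
(1351/237): 1351 mod 237 = 166, so (1351/237) = (166/237)
factor out 2^1: 166 = 2^1·83; with 237 mod 8 = 5, (2/237) = -1; sign now +1; continue with (83/237)
flip (83/237) -> (237/83): both odd, 83 mod 4 = 3, 237 mod 4 = 1, so the flip contributes +1; sign now +1
(237/83): 237 mod 83 = 71, so (237/83) = (71/83)
flip (71/83) -> (83/71): both odd, 71 mod 4 = 3, 83 mod 4 = 3, so the flip contributes -1; sign now -1
(83/71): 83 mod 71 = 12, so (83/71) = (12/71)
factor out 2^2: 12 = 2^2·3; with 71 mod 8 = 7, (2/71) = +1; sign now -1; continue with (3/71)
flip (3/71) -> (71/3): both odd, 3 mod 4 = 3, 71 mod 4 = 3, so the flip contributes -1; sign now +1
(71/3): 71 mod 3 = 2, so (71/3) = (2/3)
factor out 2^1: 2 = 2^1·1; with 3 mod 8 = 3, (2/3) = -1; sign now -1; continue with (1/3)
reached (1/3) = 1, so the symbol is -1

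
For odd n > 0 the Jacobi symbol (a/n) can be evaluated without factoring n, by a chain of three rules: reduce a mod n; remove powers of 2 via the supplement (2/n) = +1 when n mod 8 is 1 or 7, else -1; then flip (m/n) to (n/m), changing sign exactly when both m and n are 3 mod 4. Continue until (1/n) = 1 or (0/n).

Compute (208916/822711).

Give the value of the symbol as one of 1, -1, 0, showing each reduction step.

208916 = 2^2·52229; (2/822711) = +1 since 822711 mod 8 = 7, so (208916/822711) = (+1)^2·(52229/822711); sign now +1
reciprocity: (52229/822711) = +1·(822711/52229) since 52229 mod 4 = 1, 822711 mod 4 = 3; sign now +1
(822711/52229) = (39276/52229)   [reduce mod 52229]
39276 = 2^2·9819; (2/52229) = -1 since 52229 mod 8 = 5, so (39276/52229) = (-1)^2·(9819/52229); sign now +1
reciprocity: (9819/52229) = +1·(52229/9819) since 9819 mod 4 = 3, 52229 mod 4 = 1; sign now +1
(52229/9819) = (3134/9819)   [reduce mod 9819]
3134 = 2^1·1567; (2/9819) = -1 since 9819 mod 8 = 3, so (3134/9819) = (-1)^1·(1567/9819); sign now -1
reciprocity: (1567/9819) = -1·(9819/1567) since 1567 mod 4 = 3, 9819 mod 4 = 3; sign now +1
(9819/1567) = (417/1567)   [reduce mod 1567]
reciprocity: (417/1567) = +1·(1567/417) since 417 mod 4 = 1, 1567 mod 4 = 3; sign now +1
(1567/417) = (316/417)   [reduce mod 417]
316 = 2^2·79; (2/417) = +1 since 417 mod 8 = 1, so (316/417) = (+1)^2·(79/417); sign now +1
reciprocity: (79/417) = +1·(417/79) since 79 mod 4 = 3, 417 mod 4 = 1; sign now +1
(417/79) = (22/79)   [reduce mod 79]
22 = 2^1·11; (2/79) = +1 since 79 mod 8 = 7, so (22/79) = (+1)^1·(11/79); sign now +1
reciprocity: (11/79) = -1·(79/11) since 11 mod 4 = 3, 79 mod 4 = 3; sign now -1
(79/11) = (2/11)   [reduce mod 11]
2 = 2^1·1; (2/11) = -1 since 11 mod 8 = 3, so (2/11) = (-1)^1·(1/11); sign now +1
(1/11) = 1; final value = sign = +1

1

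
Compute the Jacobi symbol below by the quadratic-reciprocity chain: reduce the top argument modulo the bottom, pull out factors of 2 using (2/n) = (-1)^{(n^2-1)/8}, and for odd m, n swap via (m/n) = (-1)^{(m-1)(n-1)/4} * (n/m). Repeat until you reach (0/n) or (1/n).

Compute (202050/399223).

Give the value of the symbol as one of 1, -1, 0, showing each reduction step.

-1

factor out 2^1: 202050 = 2^1·101025; with 399223 mod 8 = 7, (2/399223) = +1; sign now +1; continue with (101025/399223)
flip (101025/399223) -> (399223/101025): both odd, 101025 mod 4 = 1, 399223 mod 4 = 3, so the flip contributes +1; sign now +1
(399223/101025): 399223 mod 101025 = 96148, so (399223/101025) = (96148/101025)
factor out 2^2: 96148 = 2^2·24037; with 101025 mod 8 = 1, (2/101025) = +1; sign now +1; continue with (24037/101025)
flip (24037/101025) -> (101025/24037): both odd, 24037 mod 4 = 1, 101025 mod 4 = 1, so the flip contributes +1; sign now +1
(101025/24037): 101025 mod 24037 = 4877, so (101025/24037) = (4877/24037)
flip (4877/24037) -> (24037/4877): both odd, 4877 mod 4 = 1, 24037 mod 4 = 1, so the flip contributes +1; sign now +1
(24037/4877): 24037 mod 4877 = 4529, so (24037/4877) = (4529/4877)
flip (4529/4877) -> (4877/4529): both odd, 4529 mod 4 = 1, 4877 mod 4 = 1, so the flip contributes +1; sign now +1
(4877/4529): 4877 mod 4529 = 348, so (4877/4529) = (348/4529)
factor out 2^2: 348 = 2^2·87; with 4529 mod 8 = 1, (2/4529) = +1; sign now +1; continue with (87/4529)
flip (87/4529) -> (4529/87): both odd, 87 mod 4 = 3, 4529 mod 4 = 1, so the flip contributes +1; sign now +1
(4529/87): 4529 mod 87 = 5, so (4529/87) = (5/87)
flip (5/87) -> (87/5): both odd, 5 mod 4 = 1, 87 mod 4 = 3, so the flip contributes +1; sign now +1
(87/5): 87 mod 5 = 2, so (87/5) = (2/5)
factor out 2^1: 2 = 2^1·1; with 5 mod 8 = 5, (2/5) = -1; sign now -1; continue with (1/5)
reached (1/5) = 1, so the symbol is -1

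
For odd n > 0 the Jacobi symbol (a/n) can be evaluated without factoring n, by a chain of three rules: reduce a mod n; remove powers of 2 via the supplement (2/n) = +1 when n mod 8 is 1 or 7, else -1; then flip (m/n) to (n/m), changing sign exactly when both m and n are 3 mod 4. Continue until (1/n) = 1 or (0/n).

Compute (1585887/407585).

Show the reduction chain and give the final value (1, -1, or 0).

1

(1585887/407585) = (363132/407585)   [reduce mod 407585]
363132 = 2^2·90783; (2/407585) = +1 since 407585 mod 8 = 1, so (363132/407585) = (+1)^2·(90783/407585); sign now +1
reciprocity: (90783/407585) = +1·(407585/90783) since 90783 mod 4 = 3, 407585 mod 4 = 1; sign now +1
(407585/90783) = (44453/90783)   [reduce mod 90783]
reciprocity: (44453/90783) = +1·(90783/44453) since 44453 mod 4 = 1, 90783 mod 4 = 3; sign now +1
(90783/44453) = (1877/44453)   [reduce mod 44453]
reciprocity: (1877/44453) = +1·(44453/1877) since 1877 mod 4 = 1, 44453 mod 4 = 1; sign now +1
(44453/1877) = (1282/1877)   [reduce mod 1877]
1282 = 2^1·641; (2/1877) = -1 since 1877 mod 8 = 5, so (1282/1877) = (-1)^1·(641/1877); sign now -1
reciprocity: (641/1877) = +1·(1877/641) since 641 mod 4 = 1, 1877 mod 4 = 1; sign now -1
(1877/641) = (595/641)   [reduce mod 641]
reciprocity: (595/641) = +1·(641/595) since 595 mod 4 = 3, 641 mod 4 = 1; sign now -1
(641/595) = (46/595)   [reduce mod 595]
46 = 2^1·23; (2/595) = -1 since 595 mod 8 = 3, so (46/595) = (-1)^1·(23/595); sign now +1
reciprocity: (23/595) = -1·(595/23) since 23 mod 4 = 3, 595 mod 4 = 3; sign now -1
(595/23) = (20/23)   [reduce mod 23]
20 = 2^2·5; (2/23) = +1 since 23 mod 8 = 7, so (20/23) = (+1)^2·(5/23); sign now -1
reciprocity: (5/23) = +1·(23/5) since 5 mod 4 = 1, 23 mod 4 = 3; sign now -1
(23/5) = (3/5)   [reduce mod 5]
reciprocity: (3/5) = +1·(5/3) since 3 mod 4 = 3, 5 mod 4 = 1; sign now -1
(5/3) = (2/3)   [reduce mod 3]
2 = 2^1·1; (2/3) = -1 since 3 mod 8 = 3, so (2/3) = (-1)^1·(1/3); sign now +1
(1/3) = 1; final value = sign = +1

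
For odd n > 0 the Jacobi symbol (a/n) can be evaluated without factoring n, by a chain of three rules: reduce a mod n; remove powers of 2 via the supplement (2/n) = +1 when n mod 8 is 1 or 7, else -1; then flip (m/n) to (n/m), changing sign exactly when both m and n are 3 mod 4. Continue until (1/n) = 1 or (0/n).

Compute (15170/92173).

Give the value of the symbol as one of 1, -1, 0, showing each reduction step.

-1

15170 = 2^1·7585; (2/92173) = -1 since 92173 mod 8 = 5, so (15170/92173) = (-1)^1·(7585/92173); sign now -1
reciprocity: (7585/92173) = +1·(92173/7585) since 7585 mod 4 = 1, 92173 mod 4 = 1; sign now -1
(92173/7585) = (1153/7585)   [reduce mod 7585]
reciprocity: (1153/7585) = +1·(7585/1153) since 1153 mod 4 = 1, 7585 mod 4 = 1; sign now -1
(7585/1153) = (667/1153)   [reduce mod 1153]
reciprocity: (667/1153) = +1·(1153/667) since 667 mod 4 = 3, 1153 mod 4 = 1; sign now -1
(1153/667) = (486/667)   [reduce mod 667]
486 = 2^1·243; (2/667) = -1 since 667 mod 8 = 3, so (486/667) = (-1)^1·(243/667); sign now +1
reciprocity: (243/667) = -1·(667/243) since 243 mod 4 = 3, 667 mod 4 = 3; sign now -1
(667/243) = (181/243)   [reduce mod 243]
reciprocity: (181/243) = +1·(243/181) since 181 mod 4 = 1, 243 mod 4 = 3; sign now -1
(243/181) = (62/181)   [reduce mod 181]
62 = 2^1·31; (2/181) = -1 since 181 mod 8 = 5, so (62/181) = (-1)^1·(31/181); sign now +1
reciprocity: (31/181) = +1·(181/31) since 31 mod 4 = 3, 181 mod 4 = 1; sign now +1
(181/31) = (26/31)   [reduce mod 31]
26 = 2^1·13; (2/31) = +1 since 31 mod 8 = 7, so (26/31) = (+1)^1·(13/31); sign now +1
reciprocity: (13/31) = +1·(31/13) since 13 mod 4 = 1, 31 mod 4 = 3; sign now +1
(31/13) = (5/13)   [reduce mod 13]
reciprocity: (5/13) = +1·(13/5) since 5 mod 4 = 1, 13 mod 4 = 1; sign now +1
(13/5) = (3/5)   [reduce mod 5]
reciprocity: (3/5) = +1·(5/3) since 3 mod 4 = 3, 5 mod 4 = 1; sign now +1
(5/3) = (2/3)   [reduce mod 3]
2 = 2^1·1; (2/3) = -1 since 3 mod 8 = 3, so (2/3) = (-1)^1·(1/3); sign now -1
(1/3) = 1; final value = sign = -1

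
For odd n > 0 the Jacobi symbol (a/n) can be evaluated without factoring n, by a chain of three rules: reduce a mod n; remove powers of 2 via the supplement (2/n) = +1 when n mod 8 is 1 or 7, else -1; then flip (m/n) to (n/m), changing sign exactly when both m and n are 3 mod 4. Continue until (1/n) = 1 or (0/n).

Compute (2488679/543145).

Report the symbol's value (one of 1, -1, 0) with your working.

1

(2488679/543145): 2488679 mod 543145 = 316099, so (2488679/543145) = (316099/543145)
flip (316099/543145) -> (543145/316099): both odd, 316099 mod 4 = 3, 543145 mod 4 = 1, so the flip contributes +1; sign now +1
(543145/316099): 543145 mod 316099 = 227046, so (543145/316099) = (227046/316099)
factor out 2^1: 227046 = 2^1·113523; with 316099 mod 8 = 3, (2/316099) = -1; sign now -1; continue with (113523/316099)
flip (113523/316099) -> (316099/113523): both odd, 113523 mod 4 = 3, 316099 mod 4 = 3, so the flip contributes -1; sign now +1
(316099/113523): 316099 mod 113523 = 89053, so (316099/113523) = (89053/113523)
flip (89053/113523) -> (113523/89053): both odd, 89053 mod 4 = 1, 113523 mod 4 = 3, so the flip contributes +1; sign now +1
(113523/89053): 113523 mod 89053 = 24470, so (113523/89053) = (24470/89053)
factor out 2^1: 24470 = 2^1·12235; with 89053 mod 8 = 5, (2/89053) = -1; sign now -1; continue with (12235/89053)
flip (12235/89053) -> (89053/12235): both odd, 12235 mod 4 = 3, 89053 mod 4 = 1, so the flip contributes +1; sign now -1
(89053/12235): 89053 mod 12235 = 3408, so (89053/12235) = (3408/12235)
factor out 2^4: 3408 = 2^4·213; with 12235 mod 8 = 3, (2/12235) = -1; sign now -1; continue with (213/12235)
flip (213/12235) -> (12235/213): both odd, 213 mod 4 = 1, 12235 mod 4 = 3, so the flip contributes +1; sign now -1
(12235/213): 12235 mod 213 = 94, so (12235/213) = (94/213)
factor out 2^1: 94 = 2^1·47; with 213 mod 8 = 5, (2/213) = -1; sign now +1; continue with (47/213)
flip (47/213) -> (213/47): both odd, 47 mod 4 = 3, 213 mod 4 = 1, so the flip contributes +1; sign now +1
(213/47): 213 mod 47 = 25, so (213/47) = (25/47)
flip (25/47) -> (47/25): both odd, 25 mod 4 = 1, 47 mod 4 = 3, so the flip contributes +1; sign now +1
(47/25): 47 mod 25 = 22, so (47/25) = (22/25)
factor out 2^1: 22 = 2^1·11; with 25 mod 8 = 1, (2/25) = +1; sign now +1; continue with (11/25)
flip (11/25) -> (25/11): both odd, 11 mod 4 = 3, 25 mod 4 = 1, so the flip contributes +1; sign now +1
(25/11): 25 mod 11 = 3, so (25/11) = (3/11)
flip (3/11) -> (11/3): both odd, 3 mod 4 = 3, 11 mod 4 = 3, so the flip contributes -1; sign now -1
(11/3): 11 mod 3 = 2, so (11/3) = (2/3)
factor out 2^1: 2 = 2^1·1; with 3 mod 8 = 3, (2/3) = -1; sign now +1; continue with (1/3)
reached (1/3) = 1, so the symbol is +1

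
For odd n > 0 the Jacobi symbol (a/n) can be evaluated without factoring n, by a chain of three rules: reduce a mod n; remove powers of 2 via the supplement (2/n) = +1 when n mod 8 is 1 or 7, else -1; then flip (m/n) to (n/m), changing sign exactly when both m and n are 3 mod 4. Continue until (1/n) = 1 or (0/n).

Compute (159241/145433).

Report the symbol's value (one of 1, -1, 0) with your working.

(159241/145433) = (13808/145433)   [reduce mod 145433]
13808 = 2^4·863; (2/145433) = +1 since 145433 mod 8 = 1, so (13808/145433) = (+1)^4·(863/145433); sign now +1
reciprocity: (863/145433) = +1·(145433/863) since 863 mod 4 = 3, 145433 mod 4 = 1; sign now +1
(145433/863) = (449/863)   [reduce mod 863]
reciprocity: (449/863) = +1·(863/449) since 449 mod 4 = 1, 863 mod 4 = 3; sign now +1
(863/449) = (414/449)   [reduce mod 449]
414 = 2^1·207; (2/449) = +1 since 449 mod 8 = 1, so (414/449) = (+1)^1·(207/449); sign now +1
reciprocity: (207/449) = +1·(449/207) since 207 mod 4 = 3, 449 mod 4 = 1; sign now +1
(449/207) = (35/207)   [reduce mod 207]
reciprocity: (35/207) = -1·(207/35) since 35 mod 4 = 3, 207 mod 4 = 3; sign now -1
(207/35) = (32/35)   [reduce mod 35]
32 = 2^5·1; (2/35) = -1 since 35 mod 8 = 3, so (32/35) = (-1)^5·(1/35); sign now +1
(1/35) = 1; final value = sign = +1

1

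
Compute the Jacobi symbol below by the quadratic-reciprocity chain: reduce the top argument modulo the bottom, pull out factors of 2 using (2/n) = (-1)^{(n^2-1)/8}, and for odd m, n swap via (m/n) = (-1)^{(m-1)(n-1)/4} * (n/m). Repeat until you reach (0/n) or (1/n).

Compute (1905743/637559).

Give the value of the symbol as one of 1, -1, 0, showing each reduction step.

-1

(1905743/637559): 1905743 mod 637559 = 630625, so (1905743/637559) = (630625/637559)
flip (630625/637559) -> (637559/630625): both odd, 630625 mod 4 = 1, 637559 mod 4 = 3, so the flip contributes +1; sign now +1
(637559/630625): 637559 mod 630625 = 6934, so (637559/630625) = (6934/630625)
factor out 2^1: 6934 = 2^1·3467; with 630625 mod 8 = 1, (2/630625) = +1; sign now +1; continue with (3467/630625)
flip (3467/630625) -> (630625/3467): both odd, 3467 mod 4 = 3, 630625 mod 4 = 1, so the flip contributes +1; sign now +1
(630625/3467): 630625 mod 3467 = 3098, so (630625/3467) = (3098/3467)
factor out 2^1: 3098 = 2^1·1549; with 3467 mod 8 = 3, (2/3467) = -1; sign now -1; continue with (1549/3467)
flip (1549/3467) -> (3467/1549): both odd, 1549 mod 4 = 1, 3467 mod 4 = 3, so the flip contributes +1; sign now -1
(3467/1549): 3467 mod 1549 = 369, so (3467/1549) = (369/1549)
flip (369/1549) -> (1549/369): both odd, 369 mod 4 = 1, 1549 mod 4 = 1, so the flip contributes +1; sign now -1
(1549/369): 1549 mod 369 = 73, so (1549/369) = (73/369)
flip (73/369) -> (369/73): both odd, 73 mod 4 = 1, 369 mod 4 = 1, so the flip contributes +1; sign now -1
(369/73): 369 mod 73 = 4, so (369/73) = (4/73)
factor out 2^2: 4 = 2^2·1; with 73 mod 8 = 1, (2/73) = +1; sign now -1; continue with (1/73)
reached (1/73) = 1, so the symbol is -1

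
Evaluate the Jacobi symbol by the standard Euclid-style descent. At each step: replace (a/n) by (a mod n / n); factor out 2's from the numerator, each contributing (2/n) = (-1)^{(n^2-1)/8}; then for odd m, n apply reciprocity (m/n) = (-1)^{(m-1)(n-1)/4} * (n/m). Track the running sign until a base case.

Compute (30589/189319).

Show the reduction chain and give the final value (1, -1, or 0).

0

flip (30589/189319) -> (189319/30589): both odd, 30589 mod 4 = 1, 189319 mod 4 = 3, so the flip contributes +1; sign now +1
(189319/30589): 189319 mod 30589 = 5785, so (189319/30589) = (5785/30589)
flip (5785/30589) -> (30589/5785): both odd, 5785 mod 4 = 1, 30589 mod 4 = 1, so the flip contributes +1; sign now +1
(30589/5785): 30589 mod 5785 = 1664, so (30589/5785) = (1664/5785)
factor out 2^7: 1664 = 2^7·13; with 5785 mod 8 = 1, (2/5785) = +1; sign now +1; continue with (13/5785)
flip (13/5785) -> (5785/13): both odd, 13 mod 4 = 1, 5785 mod 4 = 1, so the flip contributes +1; sign now +1
(5785/13): 5785 mod 13 = 0, so (5785/13) = (0/13)
reached (0/13); gcd(a, n) > 1, so (0/13) = 0 and the symbol is 0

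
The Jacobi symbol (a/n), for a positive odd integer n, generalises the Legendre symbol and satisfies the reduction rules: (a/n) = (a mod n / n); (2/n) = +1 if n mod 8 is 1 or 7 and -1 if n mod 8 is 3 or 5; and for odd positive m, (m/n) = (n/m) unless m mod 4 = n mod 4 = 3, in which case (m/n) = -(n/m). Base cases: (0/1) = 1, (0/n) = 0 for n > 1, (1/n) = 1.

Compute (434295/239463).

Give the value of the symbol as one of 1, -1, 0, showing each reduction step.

0

(434295/239463) = (194832/239463)   [reduce mod 239463]
194832 = 2^4·12177; (2/239463) = +1 since 239463 mod 8 = 7, so (194832/239463) = (+1)^4·(12177/239463); sign now +1
reciprocity: (12177/239463) = +1·(239463/12177) since 12177 mod 4 = 1, 239463 mod 4 = 3; sign now +1
(239463/12177) = (8100/12177)   [reduce mod 12177]
8100 = 2^2·2025; (2/12177) = +1 since 12177 mod 8 = 1, so (8100/12177) = (+1)^2·(2025/12177); sign now +1
reciprocity: (2025/12177) = +1·(12177/2025) since 2025 mod 4 = 1, 12177 mod 4 = 1; sign now +1
(12177/2025) = (27/2025)   [reduce mod 2025]
reciprocity: (27/2025) = +1·(2025/27) since 27 mod 4 = 3, 2025 mod 4 = 1; sign now +1
(2025/27) = (0/27)   [reduce mod 27]
(0/27) = 0   [gcd(a, n) > 1]; final value = 0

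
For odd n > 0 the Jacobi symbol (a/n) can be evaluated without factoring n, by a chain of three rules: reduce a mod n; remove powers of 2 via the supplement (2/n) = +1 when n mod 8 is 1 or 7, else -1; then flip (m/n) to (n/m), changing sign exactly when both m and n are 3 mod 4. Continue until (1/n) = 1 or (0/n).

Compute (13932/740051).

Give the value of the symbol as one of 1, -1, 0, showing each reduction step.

-1

13932 = 2^2·3483; (2/740051) = -1 since 740051 mod 8 = 3, so (13932/740051) = (-1)^2·(3483/740051); sign now +1
reciprocity: (3483/740051) = -1·(740051/3483) since 3483 mod 4 = 3, 740051 mod 4 = 3; sign now -1
(740051/3483) = (1655/3483)   [reduce mod 3483]
reciprocity: (1655/3483) = -1·(3483/1655) since 1655 mod 4 = 3, 3483 mod 4 = 3; sign now +1
(3483/1655) = (173/1655)   [reduce mod 1655]
reciprocity: (173/1655) = +1·(1655/173) since 173 mod 4 = 1, 1655 mod 4 = 3; sign now +1
(1655/173) = (98/173)   [reduce mod 173]
98 = 2^1·49; (2/173) = -1 since 173 mod 8 = 5, so (98/173) = (-1)^1·(49/173); sign now -1
reciprocity: (49/173) = +1·(173/49) since 49 mod 4 = 1, 173 mod 4 = 1; sign now -1
(173/49) = (26/49)   [reduce mod 49]
26 = 2^1·13; (2/49) = +1 since 49 mod 8 = 1, so (26/49) = (+1)^1·(13/49); sign now -1
reciprocity: (13/49) = +1·(49/13) since 13 mod 4 = 1, 49 mod 4 = 1; sign now -1
(49/13) = (10/13)   [reduce mod 13]
10 = 2^1·5; (2/13) = -1 since 13 mod 8 = 5, so (10/13) = (-1)^1·(5/13); sign now +1
reciprocity: (5/13) = +1·(13/5) since 5 mod 4 = 1, 13 mod 4 = 1; sign now +1
(13/5) = (3/5)   [reduce mod 5]
reciprocity: (3/5) = +1·(5/3) since 3 mod 4 = 3, 5 mod 4 = 1; sign now +1
(5/3) = (2/3)   [reduce mod 3]
2 = 2^1·1; (2/3) = -1 since 3 mod 8 = 3, so (2/3) = (-1)^1·(1/3); sign now -1
(1/3) = 1; final value = sign = -1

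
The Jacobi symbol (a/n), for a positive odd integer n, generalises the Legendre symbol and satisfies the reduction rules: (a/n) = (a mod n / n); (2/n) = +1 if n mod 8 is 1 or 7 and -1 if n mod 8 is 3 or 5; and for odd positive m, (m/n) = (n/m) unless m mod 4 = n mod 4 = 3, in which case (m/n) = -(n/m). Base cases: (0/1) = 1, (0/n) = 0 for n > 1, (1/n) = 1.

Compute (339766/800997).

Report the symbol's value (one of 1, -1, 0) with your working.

factor out 2^1: 339766 = 2^1·169883; with 800997 mod 8 = 5, (2/800997) = -1; sign now -1; continue with (169883/800997)
flip (169883/800997) -> (800997/169883): both odd, 169883 mod 4 = 3, 800997 mod 4 = 1, so the flip contributes +1; sign now -1
(800997/169883): 800997 mod 169883 = 121465, so (800997/169883) = (121465/169883)
flip (121465/169883) -> (169883/121465): both odd, 121465 mod 4 = 1, 169883 mod 4 = 3, so the flip contributes +1; sign now -1
(169883/121465): 169883 mod 121465 = 48418, so (169883/121465) = (48418/121465)
factor out 2^1: 48418 = 2^1·24209; with 121465 mod 8 = 1, (2/121465) = +1; sign now -1; continue with (24209/121465)
flip (24209/121465) -> (121465/24209): both odd, 24209 mod 4 = 1, 121465 mod 4 = 1, so the flip contributes +1; sign now -1
(121465/24209): 121465 mod 24209 = 420, so (121465/24209) = (420/24209)
factor out 2^2: 420 = 2^2·105; with 24209 mod 8 = 1, (2/24209) = +1; sign now -1; continue with (105/24209)
flip (105/24209) -> (24209/105): both odd, 105 mod 4 = 1, 24209 mod 4 = 1, so the flip contributes +1; sign now -1
(24209/105): 24209 mod 105 = 59, so (24209/105) = (59/105)
flip (59/105) -> (105/59): both odd, 59 mod 4 = 3, 105 mod 4 = 1, so the flip contributes +1; sign now -1
(105/59): 105 mod 59 = 46, so (105/59) = (46/59)
factor out 2^1: 46 = 2^1·23; with 59 mod 8 = 3, (2/59) = -1; sign now +1; continue with (23/59)
flip (23/59) -> (59/23): both odd, 23 mod 4 = 3, 59 mod 4 = 3, so the flip contributes -1; sign now -1
(59/23): 59 mod 23 = 13, so (59/23) = (13/23)
flip (13/23) -> (23/13): both odd, 13 mod 4 = 1, 23 mod 4 = 3, so the flip contributes +1; sign now -1
(23/13): 23 mod 13 = 10, so (23/13) = (10/13)
factor out 2^1: 10 = 2^1·5; with 13 mod 8 = 5, (2/13) = -1; sign now +1; continue with (5/13)
flip (5/13) -> (13/5): both odd, 5 mod 4 = 1, 13 mod 4 = 1, so the flip contributes +1; sign now +1
(13/5): 13 mod 5 = 3, so (13/5) = (3/5)
flip (3/5) -> (5/3): both odd, 3 mod 4 = 3, 5 mod 4 = 1, so the flip contributes +1; sign now +1
(5/3): 5 mod 3 = 2, so (5/3) = (2/3)
factor out 2^1: 2 = 2^1·1; with 3 mod 8 = 3, (2/3) = -1; sign now -1; continue with (1/3)
reached (1/3) = 1, so the symbol is -1

-1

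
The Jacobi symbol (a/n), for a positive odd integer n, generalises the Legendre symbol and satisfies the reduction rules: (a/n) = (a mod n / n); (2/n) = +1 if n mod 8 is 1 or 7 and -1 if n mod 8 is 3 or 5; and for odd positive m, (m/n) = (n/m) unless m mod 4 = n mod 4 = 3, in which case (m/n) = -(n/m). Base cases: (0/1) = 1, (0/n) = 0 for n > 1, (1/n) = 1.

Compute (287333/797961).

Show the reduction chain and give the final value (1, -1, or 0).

1

reciprocity: (287333/797961) = +1·(797961/287333) since 287333 mod 4 = 1, 797961 mod 4 = 1; sign now +1
(797961/287333) = (223295/287333)   [reduce mod 287333]
reciprocity: (223295/287333) = +1·(287333/223295) since 223295 mod 4 = 3, 287333 mod 4 = 1; sign now +1
(287333/223295) = (64038/223295)   [reduce mod 223295]
64038 = 2^1·32019; (2/223295) = +1 since 223295 mod 8 = 7, so (64038/223295) = (+1)^1·(32019/223295); sign now +1
reciprocity: (32019/223295) = -1·(223295/32019) since 32019 mod 4 = 3, 223295 mod 4 = 3; sign now -1
(223295/32019) = (31181/32019)   [reduce mod 32019]
reciprocity: (31181/32019) = +1·(32019/31181) since 31181 mod 4 = 1, 32019 mod 4 = 3; sign now -1
(32019/31181) = (838/31181)   [reduce mod 31181]
838 = 2^1·419; (2/31181) = -1 since 31181 mod 8 = 5, so (838/31181) = (-1)^1·(419/31181); sign now +1
reciprocity: (419/31181) = +1·(31181/419) since 419 mod 4 = 3, 31181 mod 4 = 1; sign now +1
(31181/419) = (175/419)   [reduce mod 419]
reciprocity: (175/419) = -1·(419/175) since 175 mod 4 = 3, 419 mod 4 = 3; sign now -1
(419/175) = (69/175)   [reduce mod 175]
reciprocity: (69/175) = +1·(175/69) since 69 mod 4 = 1, 175 mod 4 = 3; sign now -1
(175/69) = (37/69)   [reduce mod 69]
reciprocity: (37/69) = +1·(69/37) since 37 mod 4 = 1, 69 mod 4 = 1; sign now -1
(69/37) = (32/37)   [reduce mod 37]
32 = 2^5·1; (2/37) = -1 since 37 mod 8 = 5, so (32/37) = (-1)^5·(1/37); sign now +1
(1/37) = 1; final value = sign = +1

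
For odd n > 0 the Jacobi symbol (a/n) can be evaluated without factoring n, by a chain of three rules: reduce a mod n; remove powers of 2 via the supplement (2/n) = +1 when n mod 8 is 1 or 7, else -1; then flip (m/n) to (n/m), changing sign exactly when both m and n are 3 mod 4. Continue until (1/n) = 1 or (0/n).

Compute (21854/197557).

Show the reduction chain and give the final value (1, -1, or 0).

-1

21854 = 2^1·10927; (2/197557) = -1 since 197557 mod 8 = 5, so (21854/197557) = (-1)^1·(10927/197557); sign now -1
reciprocity: (10927/197557) = +1·(197557/10927) since 10927 mod 4 = 3, 197557 mod 4 = 1; sign now -1
(197557/10927) = (871/10927)   [reduce mod 10927]
reciprocity: (871/10927) = -1·(10927/871) since 871 mod 4 = 3, 10927 mod 4 = 3; sign now +1
(10927/871) = (475/871)   [reduce mod 871]
reciprocity: (475/871) = -1·(871/475) since 475 mod 4 = 3, 871 mod 4 = 3; sign now -1
(871/475) = (396/475)   [reduce mod 475]
396 = 2^2·99; (2/475) = -1 since 475 mod 8 = 3, so (396/475) = (-1)^2·(99/475); sign now -1
reciprocity: (99/475) = -1·(475/99) since 99 mod 4 = 3, 475 mod 4 = 3; sign now +1
(475/99) = (79/99)   [reduce mod 99]
reciprocity: (79/99) = -1·(99/79) since 79 mod 4 = 3, 99 mod 4 = 3; sign now -1
(99/79) = (20/79)   [reduce mod 79]
20 = 2^2·5; (2/79) = +1 since 79 mod 8 = 7, so (20/79) = (+1)^2·(5/79); sign now -1
reciprocity: (5/79) = +1·(79/5) since 5 mod 4 = 1, 79 mod 4 = 3; sign now -1
(79/5) = (4/5)   [reduce mod 5]
4 = 2^2·1; (2/5) = -1 since 5 mod 8 = 5, so (4/5) = (-1)^2·(1/5); sign now -1
(1/5) = 1; final value = sign = -1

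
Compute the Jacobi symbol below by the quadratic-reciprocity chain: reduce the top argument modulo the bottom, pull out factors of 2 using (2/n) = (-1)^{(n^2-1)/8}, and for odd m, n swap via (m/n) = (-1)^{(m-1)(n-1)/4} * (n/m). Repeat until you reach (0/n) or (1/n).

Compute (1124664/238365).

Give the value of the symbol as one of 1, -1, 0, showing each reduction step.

0

(1124664/238365): 1124664 mod 238365 = 171204, so (1124664/238365) = (171204/238365)
factor out 2^2: 171204 = 2^2·42801; with 238365 mod 8 = 5, (2/238365) = -1; sign now +1; continue with (42801/238365)
flip (42801/238365) -> (238365/42801): both odd, 42801 mod 4 = 1, 238365 mod 4 = 1, so the flip contributes +1; sign now +1
(238365/42801): 238365 mod 42801 = 24360, so (238365/42801) = (24360/42801)
factor out 2^3: 24360 = 2^3·3045; with 42801 mod 8 = 1, (2/42801) = +1; sign now +1; continue with (3045/42801)
flip (3045/42801) -> (42801/3045): both odd, 3045 mod 4 = 1, 42801 mod 4 = 1, so the flip contributes +1; sign now +1
(42801/3045): 42801 mod 3045 = 171, so (42801/3045) = (171/3045)
flip (171/3045) -> (3045/171): both odd, 171 mod 4 = 3, 3045 mod 4 = 1, so the flip contributes +1; sign now +1
(3045/171): 3045 mod 171 = 138, so (3045/171) = (138/171)
factor out 2^1: 138 = 2^1·69; with 171 mod 8 = 3, (2/171) = -1; sign now -1; continue with (69/171)
flip (69/171) -> (171/69): both odd, 69 mod 4 = 1, 171 mod 4 = 3, so the flip contributes +1; sign now -1
(171/69): 171 mod 69 = 33, so (171/69) = (33/69)
flip (33/69) -> (69/33): both odd, 33 mod 4 = 1, 69 mod 4 = 1, so the flip contributes +1; sign now -1
(69/33): 69 mod 33 = 3, so (69/33) = (3/33)
flip (3/33) -> (33/3): both odd, 3 mod 4 = 3, 33 mod 4 = 1, so the flip contributes +1; sign now -1
(33/3): 33 mod 3 = 0, so (33/3) = (0/3)
reached (0/3); gcd(a, n) > 1, so (0/3) = 0 and the symbol is 0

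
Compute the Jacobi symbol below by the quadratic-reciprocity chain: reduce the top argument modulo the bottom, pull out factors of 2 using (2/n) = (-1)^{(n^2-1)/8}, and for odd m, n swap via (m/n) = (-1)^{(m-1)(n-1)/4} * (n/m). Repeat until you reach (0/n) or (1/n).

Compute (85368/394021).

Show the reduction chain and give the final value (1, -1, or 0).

85368 = 2^3·10671; (2/394021) = -1 since 394021 mod 8 = 5, so (85368/394021) = (-1)^3·(10671/394021); sign now -1
reciprocity: (10671/394021) = +1·(394021/10671) since 10671 mod 4 = 3, 394021 mod 4 = 1; sign now -1
(394021/10671) = (9865/10671)   [reduce mod 10671]
reciprocity: (9865/10671) = +1·(10671/9865) since 9865 mod 4 = 1, 10671 mod 4 = 3; sign now -1
(10671/9865) = (806/9865)   [reduce mod 9865]
806 = 2^1·403; (2/9865) = +1 since 9865 mod 8 = 1, so (806/9865) = (+1)^1·(403/9865); sign now -1
reciprocity: (403/9865) = +1·(9865/403) since 403 mod 4 = 3, 9865 mod 4 = 1; sign now -1
(9865/403) = (193/403)   [reduce mod 403]
reciprocity: (193/403) = +1·(403/193) since 193 mod 4 = 1, 403 mod 4 = 3; sign now -1
(403/193) = (17/193)   [reduce mod 193]
reciprocity: (17/193) = +1·(193/17) since 17 mod 4 = 1, 193 mod 4 = 1; sign now -1
(193/17) = (6/17)   [reduce mod 17]
6 = 2^1·3; (2/17) = +1 since 17 mod 8 = 1, so (6/17) = (+1)^1·(3/17); sign now -1
reciprocity: (3/17) = +1·(17/3) since 3 mod 4 = 3, 17 mod 4 = 1; sign now -1
(17/3) = (2/3)   [reduce mod 3]
2 = 2^1·1; (2/3) = -1 since 3 mod 8 = 3, so (2/3) = (-1)^1·(1/3); sign now +1
(1/3) = 1; final value = sign = +1

1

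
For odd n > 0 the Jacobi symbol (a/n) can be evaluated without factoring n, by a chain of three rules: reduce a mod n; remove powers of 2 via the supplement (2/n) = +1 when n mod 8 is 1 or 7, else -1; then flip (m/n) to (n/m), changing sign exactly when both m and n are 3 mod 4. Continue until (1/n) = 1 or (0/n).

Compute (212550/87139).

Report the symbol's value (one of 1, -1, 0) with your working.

0

(212550/87139): 212550 mod 87139 = 38272, so (212550/87139) = (38272/87139)
factor out 2^7: 38272 = 2^7·299; with 87139 mod 8 = 3, (2/87139) = -1; sign now -1; continue with (299/87139)
flip (299/87139) -> (87139/299): both odd, 299 mod 4 = 3, 87139 mod 4 = 3, so the flip contributes -1; sign now +1
(87139/299): 87139 mod 299 = 130, so (87139/299) = (130/299)
factor out 2^1: 130 = 2^1·65; with 299 mod 8 = 3, (2/299) = -1; sign now -1; continue with (65/299)
flip (65/299) -> (299/65): both odd, 65 mod 4 = 1, 299 mod 4 = 3, so the flip contributes +1; sign now -1
(299/65): 299 mod 65 = 39, so (299/65) = (39/65)
flip (39/65) -> (65/39): both odd, 39 mod 4 = 3, 65 mod 4 = 1, so the flip contributes +1; sign now -1
(65/39): 65 mod 39 = 26, so (65/39) = (26/39)
factor out 2^1: 26 = 2^1·13; with 39 mod 8 = 7, (2/39) = +1; sign now -1; continue with (13/39)
flip (13/39) -> (39/13): both odd, 13 mod 4 = 1, 39 mod 4 = 3, so the flip contributes +1; sign now -1
(39/13): 39 mod 13 = 0, so (39/13) = (0/13)
reached (0/13); gcd(a, n) > 1, so (0/13) = 0 and the symbol is 0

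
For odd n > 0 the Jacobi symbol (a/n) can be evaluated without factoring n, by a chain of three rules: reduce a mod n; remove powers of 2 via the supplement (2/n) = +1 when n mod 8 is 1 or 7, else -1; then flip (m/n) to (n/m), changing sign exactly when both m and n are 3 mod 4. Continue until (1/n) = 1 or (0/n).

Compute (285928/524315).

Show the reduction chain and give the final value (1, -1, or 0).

1

285928 = 2^3·35741; (2/524315) = -1 since 524315 mod 8 = 3, so (285928/524315) = (-1)^3·(35741/524315); sign now -1
reciprocity: (35741/524315) = +1·(524315/35741) since 35741 mod 4 = 1, 524315 mod 4 = 3; sign now -1
(524315/35741) = (23941/35741)   [reduce mod 35741]
reciprocity: (23941/35741) = +1·(35741/23941) since 23941 mod 4 = 1, 35741 mod 4 = 1; sign now -1
(35741/23941) = (11800/23941)   [reduce mod 23941]
11800 = 2^3·1475; (2/23941) = -1 since 23941 mod 8 = 5, so (11800/23941) = (-1)^3·(1475/23941); sign now +1
reciprocity: (1475/23941) = +1·(23941/1475) since 1475 mod 4 = 3, 23941 mod 4 = 1; sign now +1
(23941/1475) = (341/1475)   [reduce mod 1475]
reciprocity: (341/1475) = +1·(1475/341) since 341 mod 4 = 1, 1475 mod 4 = 3; sign now +1
(1475/341) = (111/341)   [reduce mod 341]
reciprocity: (111/341) = +1·(341/111) since 111 mod 4 = 3, 341 mod 4 = 1; sign now +1
(341/111) = (8/111)   [reduce mod 111]
8 = 2^3·1; (2/111) = +1 since 111 mod 8 = 7, so (8/111) = (+1)^3·(1/111); sign now +1
(1/111) = 1; final value = sign = +1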